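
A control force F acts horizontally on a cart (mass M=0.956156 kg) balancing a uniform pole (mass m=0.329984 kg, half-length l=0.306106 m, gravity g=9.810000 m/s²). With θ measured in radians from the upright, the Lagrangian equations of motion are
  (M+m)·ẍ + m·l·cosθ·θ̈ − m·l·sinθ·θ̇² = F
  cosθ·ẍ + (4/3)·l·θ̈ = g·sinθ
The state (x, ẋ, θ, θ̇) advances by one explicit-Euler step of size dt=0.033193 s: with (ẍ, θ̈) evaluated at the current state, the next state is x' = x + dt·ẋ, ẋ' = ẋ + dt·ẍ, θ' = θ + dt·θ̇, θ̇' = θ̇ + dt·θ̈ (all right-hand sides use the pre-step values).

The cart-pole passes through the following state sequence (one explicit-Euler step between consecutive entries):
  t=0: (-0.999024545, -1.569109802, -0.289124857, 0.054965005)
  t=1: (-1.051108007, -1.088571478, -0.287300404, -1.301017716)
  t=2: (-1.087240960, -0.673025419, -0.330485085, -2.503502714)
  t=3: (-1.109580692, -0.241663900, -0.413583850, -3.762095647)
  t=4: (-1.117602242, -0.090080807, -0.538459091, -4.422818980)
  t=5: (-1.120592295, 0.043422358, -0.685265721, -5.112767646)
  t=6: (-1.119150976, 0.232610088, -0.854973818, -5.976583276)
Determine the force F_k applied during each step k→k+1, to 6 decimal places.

step 0→1:
  ẍ = (ẋ'−ẋ)/dt = (-1.088571478−-1.569109802)/0.033193 = 14.477098
  θ̈ = (θ̇'−θ̇)/dt = (-1.301017716−0.054965005)/0.033193 = -40.851466
  sinθ=-0.285114, cosθ=0.958494
  F = (M+m)·ẍ + m·l·cosθ·θ̈ − m·l·sinθ·θ̇² = 18.619575 + -3.955138 − -0.000087 = 14.664524
step 1→2:
  ẍ = (ẋ'−ẋ)/dt = (-0.673025419−-1.088571478)/0.033193 = 12.519087
  θ̈ = (θ̇'−θ̇)/dt = (-2.503502714−-1.301017716)/0.033193 = -36.227066
  sinθ=-0.283364, cosθ=0.959012
  F = (M+m)·ẍ + m·l·cosθ·θ̈ − m·l·sinθ·θ̇² = 16.101299 + -3.509313 − -0.048448 = 12.640434
step 2→3:
  ẍ = (ẋ'−ẋ)/dt = (-0.241663900−-0.673025419)/0.033193 = 12.995557
  θ̈ = (θ̇'−θ̇)/dt = (-3.762095647−-2.503502714)/0.033193 = -37.917420
  sinθ=-0.324502, cosθ=0.945885
  F = (M+m)·ẍ + m·l·cosθ·θ̈ − m·l·sinθ·θ̇² = 16.714105 + -3.622779 − -0.205437 = 13.296763
step 3→4:
  ẍ = (ẋ'−ẋ)/dt = (-0.090080807−-0.241663900)/0.033193 = 4.566719
  θ̈ = (θ̇'−θ̇)/dt = (-4.422818980−-3.762095647)/0.033193 = -19.905502
  sinθ=-0.401894, cosθ=0.915686
  F = (M+m)·ẍ + m·l·cosθ·θ̈ − m·l·sinθ·θ̇² = 5.873440 + -1.841131 − -0.574560 = 4.606869
step 4→5:
  ẍ = (ẋ'−ẋ)/dt = (0.043422358−-0.090080807)/0.033193 = 4.022028
  θ̈ = (θ̇'−θ̇)/dt = (-5.112767646−-4.422818980)/0.033193 = -20.785969
  sinθ=-0.512814, cosθ=0.858500
  F = (M+m)·ẍ + m·l·cosθ·θ̈ − m·l·sinθ·θ̇² = 5.172891 + -1.802500 − -1.013264 = 4.383655
step 5→6:
  ẍ = (ẋ'−ẋ)/dt = (0.232610088−0.043422358)/0.033193 = 5.699627
  θ̈ = (θ̇'−θ̇)/dt = (-5.976583276−-5.112767646)/0.033193 = -26.024030
  sinθ=-0.632879, cosθ=0.774251
  F = (M+m)·ẍ + m·l·cosθ·θ̈ − m·l·sinθ·θ̇² = 7.330519 + -2.035265 − -1.671080 = 6.966334

F_0 = 14.664524 N
F_1 = 12.640434 N
F_2 = 13.296763 N
F_3 = 4.606869 N
F_4 = 4.383655 N
F_5 = 6.966334 N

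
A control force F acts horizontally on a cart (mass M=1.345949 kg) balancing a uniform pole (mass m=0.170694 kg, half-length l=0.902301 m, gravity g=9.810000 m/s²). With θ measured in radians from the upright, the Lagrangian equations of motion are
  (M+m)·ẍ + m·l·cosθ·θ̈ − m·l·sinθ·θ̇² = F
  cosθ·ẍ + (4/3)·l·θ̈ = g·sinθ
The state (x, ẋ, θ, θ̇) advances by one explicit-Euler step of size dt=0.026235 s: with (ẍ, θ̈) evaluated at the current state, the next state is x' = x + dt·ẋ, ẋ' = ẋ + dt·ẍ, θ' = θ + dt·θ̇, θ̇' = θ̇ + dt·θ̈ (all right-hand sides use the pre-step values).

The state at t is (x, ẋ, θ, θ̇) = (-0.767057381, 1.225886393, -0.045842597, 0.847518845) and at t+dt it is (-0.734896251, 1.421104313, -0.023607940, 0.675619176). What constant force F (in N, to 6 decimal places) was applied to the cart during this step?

ẍ = (ẋ'−ẋ)/dt = (1.421104313−1.225886393)/0.026235 = 7.441125
θ̈ = (θ̇'−θ̇)/dt = (0.675619176−0.847518845)/0.026235 = -6.552303
sinθ=-0.045827, cosθ=0.998949
F = (M+m)·ẍ + m·l·cosθ·θ̈ − m·l·sinθ·θ̇² = 11.285530 + -1.008108 − -0.005070 = 10.282492

F = 10.282492 N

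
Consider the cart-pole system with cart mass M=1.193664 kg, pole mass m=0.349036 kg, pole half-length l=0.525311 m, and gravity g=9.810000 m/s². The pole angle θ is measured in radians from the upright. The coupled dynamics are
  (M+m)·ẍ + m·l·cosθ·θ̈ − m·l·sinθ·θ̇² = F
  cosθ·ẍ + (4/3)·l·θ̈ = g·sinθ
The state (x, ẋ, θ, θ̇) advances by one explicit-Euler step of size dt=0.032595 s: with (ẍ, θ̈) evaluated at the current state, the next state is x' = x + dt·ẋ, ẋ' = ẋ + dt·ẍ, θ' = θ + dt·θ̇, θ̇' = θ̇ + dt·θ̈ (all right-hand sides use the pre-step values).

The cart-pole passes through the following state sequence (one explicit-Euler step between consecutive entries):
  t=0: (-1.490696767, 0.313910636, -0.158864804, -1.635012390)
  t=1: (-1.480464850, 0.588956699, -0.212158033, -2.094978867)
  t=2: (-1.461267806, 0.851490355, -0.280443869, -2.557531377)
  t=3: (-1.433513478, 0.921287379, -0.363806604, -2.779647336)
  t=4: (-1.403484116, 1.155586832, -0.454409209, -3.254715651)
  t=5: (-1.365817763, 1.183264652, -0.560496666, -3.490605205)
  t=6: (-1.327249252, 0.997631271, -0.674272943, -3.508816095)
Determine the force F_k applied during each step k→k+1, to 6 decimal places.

step 0→1:
  ẍ = (ẋ'−ẋ)/dt = (0.588956699−0.313910636)/0.032595 = 8.438290
  θ̈ = (θ̇'−θ̇)/dt = (-2.094978867−-1.635012390)/0.032595 = -14.111565
  sinθ=-0.158197, cosθ=0.987408
  F = (M+m)·ẍ + m·l·cosθ·θ̈ − m·l·sinθ·θ̇² = 13.017750 + -2.554808 − -0.077540 = 10.540482
step 1→2:
  ẍ = (ẋ'−ẋ)/dt = (0.851490355−0.588956699)/0.032595 = 8.054415
  θ̈ = (θ̇'−θ̇)/dt = (-2.557531377−-2.094978867)/0.032595 = -14.190904
  sinθ=-0.210570, cosθ=0.977579
  F = (M+m)·ẍ + m·l·cosθ·θ̈ − m·l·sinθ·θ̇² = 12.425546 + -2.543598 − -0.169450 = 10.051398
step 2→3:
  ẍ = (ẋ'−ẋ)/dt = (0.921287379−0.851490355)/0.032595 = 2.141341
  θ̈ = (θ̇'−θ̇)/dt = (-2.779647336−-2.557531377)/0.032595 = -6.814418
  sinθ=-0.276782, cosθ=0.960933
  F = (M+m)·ẍ + m·l·cosθ·θ̈ − m·l·sinθ·θ̇² = 3.303447 + -1.200628 − -0.331946 = 2.434765
step 3→4:
  ẍ = (ẋ'−ẋ)/dt = (1.155586832−0.921287379)/0.032595 = 7.188202
  θ̈ = (θ̇'−θ̇)/dt = (-3.254715651−-2.779647336)/0.032595 = -14.574883
  sinθ=-0.355834, cosθ=0.934549
  F = (M+m)·ẍ + m·l·cosθ·θ̈ − m·l·sinθ·θ̇² = 11.089240 + -2.497433 − -0.504097 = 9.095903
step 4→5:
  ẍ = (ẋ'−ẋ)/dt = (1.183264652−1.155586832)/0.032595 = 0.849143
  θ̈ = (θ̇'−θ̇)/dt = (-3.490605205−-3.254715651)/0.032595 = -7.236986
  sinθ=-0.438932, cosθ=0.898521
  F = (M+m)·ẍ + m·l·cosθ·θ̈ − m·l·sinθ·θ̇² = 1.309973 + -1.192264 − -0.852530 = 0.970239
step 5→6:
  ẍ = (ẋ'−ẋ)/dt = (0.997631271−1.183264652)/0.032595 = -5.695149
  θ̈ = (θ̇'−θ̇)/dt = (-3.508816095−-3.490605205)/0.032595 = -0.558702
  sinθ=-0.531607, cosθ=0.846991
  F = (M+m)·ẍ + m·l·cosθ·θ̈ − m·l·sinθ·θ̇² = -8.785906 + -0.086765 − -1.187624 = -7.685048

F_0 = 10.540482 N
F_1 = 10.051398 N
F_2 = 2.434765 N
F_3 = 9.095903 N
F_4 = 0.970239 N
F_5 = -7.685048 N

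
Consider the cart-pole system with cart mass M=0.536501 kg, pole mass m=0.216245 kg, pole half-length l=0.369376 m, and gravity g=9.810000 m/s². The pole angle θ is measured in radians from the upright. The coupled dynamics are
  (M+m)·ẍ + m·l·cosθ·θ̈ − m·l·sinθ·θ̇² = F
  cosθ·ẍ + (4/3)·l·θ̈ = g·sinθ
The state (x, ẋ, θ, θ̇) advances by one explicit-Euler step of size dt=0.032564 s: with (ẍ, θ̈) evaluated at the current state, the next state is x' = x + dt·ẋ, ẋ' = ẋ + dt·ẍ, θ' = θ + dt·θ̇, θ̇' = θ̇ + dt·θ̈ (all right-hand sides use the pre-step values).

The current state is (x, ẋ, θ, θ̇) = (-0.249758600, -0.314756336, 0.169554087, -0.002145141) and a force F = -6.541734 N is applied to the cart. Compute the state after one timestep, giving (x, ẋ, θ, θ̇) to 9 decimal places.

sinθ=0.168742847, cosθ=0.985660110
temp = (F + m·l·θ̇²·sinθ)/(M+m) = (-6.541734 + 0.000000062)/0.752746 = -8.690493125
θ̈ = (g·sinθ − cosθ·temp)/(l·(4/3 − m·cos²θ/(M+m))) = 26.247991502
ẍ = temp − m·l·θ̈·cosθ/(M+m) = -11.435791478
Euler: x'=-0.249758600+0.032564·-0.314756336=-0.260008325, ẋ'=-0.314756336+0.032564·-11.435791478=-0.687151450
       θ'=0.169554087+0.032564·-0.002145141=0.169484233, θ̇'=-0.002145141+0.032564·26.247991502=0.852594454

(-0.260008325, -0.687151450, 0.169484233, 0.852594454)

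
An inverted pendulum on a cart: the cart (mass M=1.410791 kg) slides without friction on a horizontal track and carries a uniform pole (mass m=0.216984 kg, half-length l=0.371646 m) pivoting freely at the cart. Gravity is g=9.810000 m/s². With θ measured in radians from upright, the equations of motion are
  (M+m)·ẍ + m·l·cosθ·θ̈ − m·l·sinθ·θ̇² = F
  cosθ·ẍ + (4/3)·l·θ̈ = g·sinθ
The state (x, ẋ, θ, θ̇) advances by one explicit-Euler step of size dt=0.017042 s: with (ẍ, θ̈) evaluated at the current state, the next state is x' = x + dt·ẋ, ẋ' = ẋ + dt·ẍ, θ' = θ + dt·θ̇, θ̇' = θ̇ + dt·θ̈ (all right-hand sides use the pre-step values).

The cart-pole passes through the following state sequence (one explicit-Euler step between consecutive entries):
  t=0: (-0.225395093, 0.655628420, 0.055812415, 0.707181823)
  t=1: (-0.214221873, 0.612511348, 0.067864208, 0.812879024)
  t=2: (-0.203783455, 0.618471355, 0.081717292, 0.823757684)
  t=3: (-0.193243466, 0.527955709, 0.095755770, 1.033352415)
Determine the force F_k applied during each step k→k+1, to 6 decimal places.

F_0 = -3.621227 N
F_1 = 0.617018 N
F_2 = -7.661639 N

step 0→1:
  ẍ = (ẋ'−ẋ)/dt = (0.612511348−0.655628420)/0.017042 = -2.530048
  θ̈ = (θ̇'−θ̇)/dt = (0.812879024−0.707181823)/0.017042 = 6.202159
  sinθ=0.055783, cosθ=0.998443
  F = (M+m)·ẍ + m·l·cosθ·θ̈ − m·l·sinθ·θ̇² = -4.118348 + 0.499371 − 0.002250 = -3.621227
step 1→2:
  ẍ = (ẋ'−ẋ)/dt = (0.618471355−0.612511348)/0.017042 = 0.349725
  θ̈ = (θ̇'−θ̇)/dt = (0.823757684−0.812879024)/0.017042 = 0.638344
  sinθ=0.067812, cosθ=0.997698
  F = (M+m)·ẍ + m·l·cosθ·θ̈ − m·l·sinθ·θ̇² = 0.569273 + 0.051358 − 0.003613 = 0.617018
step 2→3:
  ẍ = (ẋ'−ẋ)/dt = (0.527955709−0.618471355)/0.017042 = -5.311328
  θ̈ = (θ̇'−θ̇)/dt = (1.033352415−0.823757684)/0.017042 = 12.298717
  sinθ=0.081626, cosθ=0.996663
  F = (M+m)·ẍ + m·l·cosθ·θ̈ − m·l·sinθ·θ̇² = -8.645646 + 0.988474 − 0.004467 = -7.661639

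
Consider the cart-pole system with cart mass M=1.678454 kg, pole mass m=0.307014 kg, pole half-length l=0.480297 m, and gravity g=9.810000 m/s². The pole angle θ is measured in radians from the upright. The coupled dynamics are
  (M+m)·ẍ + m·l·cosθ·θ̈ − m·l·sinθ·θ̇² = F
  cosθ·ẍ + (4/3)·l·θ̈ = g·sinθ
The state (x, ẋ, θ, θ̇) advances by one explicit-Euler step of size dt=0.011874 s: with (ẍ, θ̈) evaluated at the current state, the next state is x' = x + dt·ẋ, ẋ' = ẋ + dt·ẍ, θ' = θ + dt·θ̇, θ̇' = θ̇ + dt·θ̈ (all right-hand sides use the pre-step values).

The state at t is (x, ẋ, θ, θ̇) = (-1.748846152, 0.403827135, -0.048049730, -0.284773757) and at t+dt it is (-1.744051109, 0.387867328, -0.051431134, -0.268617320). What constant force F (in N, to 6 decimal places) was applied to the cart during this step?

F = -2.467679 N

ẍ = (ẋ'−ẋ)/dt = (0.387867328−0.403827135)/0.011874 = -1.344097
θ̈ = (θ̇'−θ̇)/dt = (-0.268617320−-0.284773757)/0.011874 = 1.360657
sinθ=-0.048031, cosθ=0.998846
F = (M+m)·ẍ + m·l·cosθ·θ̈ − m·l·sinθ·θ̇² = -2.668661 + 0.200408 − -0.000574 = -2.467679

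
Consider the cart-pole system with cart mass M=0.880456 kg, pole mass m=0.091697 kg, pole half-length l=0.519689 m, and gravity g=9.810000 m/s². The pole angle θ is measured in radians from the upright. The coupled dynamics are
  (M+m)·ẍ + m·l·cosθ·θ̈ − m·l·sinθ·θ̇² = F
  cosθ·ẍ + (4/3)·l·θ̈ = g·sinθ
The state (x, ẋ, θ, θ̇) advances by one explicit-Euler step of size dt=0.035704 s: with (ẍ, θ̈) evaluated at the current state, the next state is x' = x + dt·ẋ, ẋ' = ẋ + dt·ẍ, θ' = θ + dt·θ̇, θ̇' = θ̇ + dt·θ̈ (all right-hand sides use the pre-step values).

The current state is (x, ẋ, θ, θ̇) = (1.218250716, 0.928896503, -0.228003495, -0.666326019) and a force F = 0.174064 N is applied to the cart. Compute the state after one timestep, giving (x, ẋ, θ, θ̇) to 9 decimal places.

sinθ=-0.226033141, cosθ=0.974119612
temp = (F + m·l·θ̇²·sinθ)/(M+m) = (0.174064 + -0.004782383)/0.972153 = 0.174130633
θ̈ = (g·sinθ − cosθ·temp)/(l·(4/3 − m·cos²θ/(M+m))) = -3.692750443
ẍ = temp − m·l·θ̈·cosθ/(M+m) = 0.350460661
Euler: x'=1.218250716+0.035704·0.928896503=1.251416037, ẋ'=0.928896503+0.035704·0.350460661=0.941409350
       θ'=-0.228003495+0.035704·-0.666326019=-0.251793999, θ̇'=-0.666326019+0.035704·-3.692750443=-0.798171981

(1.251416037, 0.941409350, -0.251793999, -0.798171981)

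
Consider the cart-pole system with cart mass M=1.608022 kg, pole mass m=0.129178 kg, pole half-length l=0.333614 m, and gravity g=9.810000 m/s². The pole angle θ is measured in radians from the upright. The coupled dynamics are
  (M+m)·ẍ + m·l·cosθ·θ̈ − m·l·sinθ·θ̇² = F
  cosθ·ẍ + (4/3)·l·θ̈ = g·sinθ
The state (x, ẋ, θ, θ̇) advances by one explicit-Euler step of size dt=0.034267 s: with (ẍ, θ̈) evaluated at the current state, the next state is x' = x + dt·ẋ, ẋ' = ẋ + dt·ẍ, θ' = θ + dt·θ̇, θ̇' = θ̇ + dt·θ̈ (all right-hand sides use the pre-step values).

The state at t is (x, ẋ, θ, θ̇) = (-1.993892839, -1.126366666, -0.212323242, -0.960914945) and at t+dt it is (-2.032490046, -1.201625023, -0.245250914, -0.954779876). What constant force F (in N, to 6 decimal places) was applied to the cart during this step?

F = -3.799370 N

ẍ = (ẋ'−ẋ)/dt = (-1.201625023−-1.126366666)/0.034267 = -2.196234
θ̈ = (θ̇'−θ̇)/dt = (-0.954779876−-0.960914945)/0.034267 = 0.179037
sinθ=-0.210732, cosθ=0.977544
F = (M+m)·ẍ + m·l·cosθ·θ̈ − m·l·sinθ·θ̇² = -3.815298 + 0.007542 − -0.008386 = -3.799370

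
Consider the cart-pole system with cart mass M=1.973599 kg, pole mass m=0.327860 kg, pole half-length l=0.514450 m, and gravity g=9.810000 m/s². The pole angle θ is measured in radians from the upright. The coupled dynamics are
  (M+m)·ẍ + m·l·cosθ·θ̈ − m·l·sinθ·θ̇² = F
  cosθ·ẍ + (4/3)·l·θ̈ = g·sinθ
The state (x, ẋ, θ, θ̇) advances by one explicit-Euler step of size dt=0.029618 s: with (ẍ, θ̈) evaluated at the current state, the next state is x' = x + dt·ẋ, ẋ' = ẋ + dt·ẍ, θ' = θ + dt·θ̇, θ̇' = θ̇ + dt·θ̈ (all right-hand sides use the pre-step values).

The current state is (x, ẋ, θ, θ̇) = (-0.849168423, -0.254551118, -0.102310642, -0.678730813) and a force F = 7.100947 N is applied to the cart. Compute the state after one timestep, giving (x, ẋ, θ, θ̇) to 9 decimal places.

(-0.856707718, -0.148950575, -0.122413291, -0.875139298)

sinθ=-0.102132247, cosθ=0.994770830
temp = (F + m·l·θ̇²·sinθ)/(M+m) = (7.100947 + -0.007935780)/2.301459 = 3.081962885
θ̈ = (g·sinθ − cosθ·temp)/(l·(4/3 − m·cos²θ/(M+m))) = -6.631389202
ẍ = temp − m·l·θ̈·cosθ/(M+m) = 3.565417737
Euler: x'=-0.849168423+0.029618·-0.254551118=-0.856707718, ẋ'=-0.254551118+0.029618·3.565417737=-0.148950575
       θ'=-0.102310642+0.029618·-0.678730813=-0.122413291, θ̇'=-0.678730813+0.029618·-6.631389202=-0.875139298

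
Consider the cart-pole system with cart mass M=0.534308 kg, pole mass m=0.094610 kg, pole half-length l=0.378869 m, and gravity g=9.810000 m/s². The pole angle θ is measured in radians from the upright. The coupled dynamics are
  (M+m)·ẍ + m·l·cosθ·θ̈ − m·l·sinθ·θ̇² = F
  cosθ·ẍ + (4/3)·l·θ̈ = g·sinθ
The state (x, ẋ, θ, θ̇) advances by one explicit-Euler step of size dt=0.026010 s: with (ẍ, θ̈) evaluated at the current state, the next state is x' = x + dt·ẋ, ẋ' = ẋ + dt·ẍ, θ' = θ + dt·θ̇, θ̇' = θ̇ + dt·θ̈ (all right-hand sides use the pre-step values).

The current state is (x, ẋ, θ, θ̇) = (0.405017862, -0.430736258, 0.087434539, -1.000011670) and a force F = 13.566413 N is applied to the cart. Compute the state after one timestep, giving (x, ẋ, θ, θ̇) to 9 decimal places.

(0.393814412, 0.198391489, 0.061424235, -2.196553123)

sinθ=0.087323178, cosθ=0.996180035
temp = (F + m·l·θ̇²·sinθ)/(M+m) = (13.566413 + 0.003130155)/0.628918 = 21.576013335
θ̈ = (g·sinθ − cosθ·temp)/(l·(4/3 − m·cos²θ/(M+m))) = -46.003131591
ẍ = temp − m·l·θ̈·cosθ/(M+m) = 24.187917992
Euler: x'=0.405017862+0.026010·-0.430736258=0.393814412, ẋ'=-0.430736258+0.026010·24.187917992=0.198391489
       θ'=0.087434539+0.026010·-1.000011670=0.061424235, θ̇'=-1.000011670+0.026010·-46.003131591=-2.196553123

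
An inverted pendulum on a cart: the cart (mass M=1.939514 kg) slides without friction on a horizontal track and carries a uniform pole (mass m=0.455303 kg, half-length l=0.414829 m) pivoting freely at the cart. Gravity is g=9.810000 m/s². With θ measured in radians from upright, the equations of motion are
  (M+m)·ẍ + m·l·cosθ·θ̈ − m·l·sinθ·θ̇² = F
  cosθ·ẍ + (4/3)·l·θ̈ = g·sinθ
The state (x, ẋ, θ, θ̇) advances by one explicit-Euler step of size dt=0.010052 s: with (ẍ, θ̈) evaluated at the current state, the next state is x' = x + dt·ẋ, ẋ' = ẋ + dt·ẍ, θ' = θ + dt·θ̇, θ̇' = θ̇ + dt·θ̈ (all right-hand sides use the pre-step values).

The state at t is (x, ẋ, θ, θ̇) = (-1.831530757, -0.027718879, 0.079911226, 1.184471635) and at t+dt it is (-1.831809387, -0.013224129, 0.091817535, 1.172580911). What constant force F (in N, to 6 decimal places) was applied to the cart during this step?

ẍ = (ẋ'−ẋ)/dt = (-0.013224129−-0.027718879)/0.010052 = 1.441977
θ̈ = (θ̇'−θ̇)/dt = (1.172580911−1.184471635)/0.010052 = -1.182921
sinθ=0.079826, cosθ=0.996809
F = (M+m)·ẍ + m·l·cosθ·θ̈ − m·l·sinθ·θ̇² = 3.453270 + -0.222709 − 0.021153 = 3.209409

F = 3.209409 N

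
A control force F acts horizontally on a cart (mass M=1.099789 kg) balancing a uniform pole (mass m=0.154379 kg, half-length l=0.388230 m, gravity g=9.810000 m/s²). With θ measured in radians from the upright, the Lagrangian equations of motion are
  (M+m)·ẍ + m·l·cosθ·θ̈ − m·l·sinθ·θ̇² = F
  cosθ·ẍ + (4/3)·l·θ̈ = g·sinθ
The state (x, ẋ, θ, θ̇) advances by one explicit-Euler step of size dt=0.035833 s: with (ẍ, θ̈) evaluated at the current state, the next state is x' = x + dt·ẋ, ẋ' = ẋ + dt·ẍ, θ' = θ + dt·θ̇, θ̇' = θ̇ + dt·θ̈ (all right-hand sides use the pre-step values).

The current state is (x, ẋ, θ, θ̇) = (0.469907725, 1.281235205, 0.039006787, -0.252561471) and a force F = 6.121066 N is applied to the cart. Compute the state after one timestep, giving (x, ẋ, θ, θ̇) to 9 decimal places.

sinθ=0.038996896, cosθ=0.999239332
temp = (F + m·l·θ̇²·sinθ)/(M+m) = (6.121066 + 0.000149088)/1.254168 = 4.880697871
θ̈ = (g·sinθ − cosθ·temp)/(l·(4/3 − m·cos²θ/(M+m))) = -9.564146897
ẍ = temp − m·l·θ̈·cosθ/(M+m) = 5.337404545
Euler: x'=0.469907725+0.035833·1.281235205=0.515818226, ẋ'=1.281235205+0.035833·5.337404545=1.472490422
       θ'=0.039006787+0.035833·-0.252561471=0.029956752, θ̇'=-0.252561471+0.035833·-9.564146897=-0.595273547

(0.515818226, 1.472490422, 0.029956752, -0.595273547)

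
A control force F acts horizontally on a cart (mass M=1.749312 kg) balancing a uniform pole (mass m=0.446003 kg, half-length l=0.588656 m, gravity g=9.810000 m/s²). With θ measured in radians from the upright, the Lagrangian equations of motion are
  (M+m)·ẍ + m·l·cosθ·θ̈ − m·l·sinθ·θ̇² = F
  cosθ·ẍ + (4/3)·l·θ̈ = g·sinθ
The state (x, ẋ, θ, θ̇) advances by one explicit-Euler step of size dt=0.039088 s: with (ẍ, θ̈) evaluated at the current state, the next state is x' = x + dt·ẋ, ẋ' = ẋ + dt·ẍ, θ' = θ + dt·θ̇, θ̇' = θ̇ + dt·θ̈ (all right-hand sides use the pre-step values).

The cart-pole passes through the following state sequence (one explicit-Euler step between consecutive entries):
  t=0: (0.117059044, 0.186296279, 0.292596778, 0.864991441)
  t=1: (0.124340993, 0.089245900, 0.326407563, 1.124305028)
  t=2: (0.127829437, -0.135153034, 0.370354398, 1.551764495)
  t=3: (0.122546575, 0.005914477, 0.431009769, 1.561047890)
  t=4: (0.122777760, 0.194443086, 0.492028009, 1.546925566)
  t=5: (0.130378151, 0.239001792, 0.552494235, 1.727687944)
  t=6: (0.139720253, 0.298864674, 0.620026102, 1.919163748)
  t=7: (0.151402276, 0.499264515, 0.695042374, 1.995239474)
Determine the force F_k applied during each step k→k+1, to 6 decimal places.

F_0 = -3.839635 N
F_1 = -9.989896 N
F_2 = 7.752137 N
F_3 = 10.234934 N
F_4 = 3.275873 N
F_5 = 4.045566 N
F_6 = 11.109125 N

step 0→1:
  ẍ = (ẋ'−ẋ)/dt = (0.089245900−0.186296279)/0.039088 = -2.482869
  θ̈ = (θ̇'−θ̇)/dt = (1.124305028−0.864991441)/0.039088 = 6.634097
  sinθ=0.288440, cosθ=0.957498
  F = (M+m)·ẍ + m·l·cosθ·θ̈ − m·l·sinθ·θ̇² = -5.450679 + 1.667704 − 0.056660 = -3.839635
step 1→2:
  ẍ = (ẋ'−ẋ)/dt = (-0.135153034−0.089245900)/0.039088 = -5.740865
  θ̈ = (θ̇'−θ̇)/dt = (1.551764495−1.124305028)/0.039088 = 10.935823
  sinθ=0.320642, cosθ=0.947200
  F = (M+m)·ẍ + m·l·cosθ·θ̈ − m·l·sinθ·θ̇² = -12.603007 + 2.719523 − 0.106411 = -9.989896
step 2→3:
  ẍ = (ẋ'−ẋ)/dt = (0.005914477−-0.135153034)/0.039088 = 3.608972
  θ̈ = (θ̇'−θ̇)/dt = (1.561047890−1.551764495)/0.039088 = 0.237500
  sinθ=0.361946, cosθ=0.932199
  F = (M+m)·ẍ + m·l·cosθ·θ̈ − m·l·sinθ·θ̇² = 7.922831 + 0.058126 − 0.228820 = 7.752137
step 3→4:
  ẍ = (ẋ'−ẋ)/dt = (0.194443086−0.005914477)/0.039088 = 4.823184
  θ̈ = (θ̇'−θ̇)/dt = (1.546925566−1.561047890)/0.039088 = -0.361296
  sinθ=0.417788, cosθ=0.908544
  F = (M+m)·ẍ + m·l·cosθ·θ̈ − m·l·sinθ·θ̇² = 10.588408 + -0.086180 − 0.267293 = 10.234934
step 4→5:
  ẍ = (ẋ'−ẋ)/dt = (0.239001792−0.194443086)/0.039088 = 1.139959
  θ̈ = (θ̇'−θ̇)/dt = (1.727687944−1.546925566)/0.039088 = 4.624498
  sinθ=0.472414, cosθ=0.881377
  F = (M+m)·ẍ + m·l·cosθ·θ̈ − m·l·sinθ·θ̇² = 2.502568 + 1.070103 − 0.296798 = 3.275873
step 5→6:
  ẍ = (ẋ'−ẋ)/dt = (0.298864674−0.239001792)/0.039088 = 1.531490
  θ̈ = (θ̇'−θ̇)/dt = (1.919163748−1.727687944)/0.039088 = 4.898583
  sinθ=0.524812, cosθ=0.851218
  F = (M+m)·ẍ + m·l·cosθ·θ̈ − m·l·sinθ·θ̇² = 3.362103 + 1.094739 − 0.411276 = 4.045566
step 6→7:
  ẍ = (ẋ'−ẋ)/dt = (0.499264515−0.298864674)/0.039088 = 5.126889
  θ̈ = (θ̇'−θ̇)/dt = (1.995239474−1.919163748)/0.039088 = 1.946268
  sinθ=0.581056, cosθ=0.813863
  F = (M+m)·ẍ + m·l·cosθ·θ̈ − m·l·sinθ·θ̇² = 11.255137 + 0.415866 − 0.561878 = 11.109125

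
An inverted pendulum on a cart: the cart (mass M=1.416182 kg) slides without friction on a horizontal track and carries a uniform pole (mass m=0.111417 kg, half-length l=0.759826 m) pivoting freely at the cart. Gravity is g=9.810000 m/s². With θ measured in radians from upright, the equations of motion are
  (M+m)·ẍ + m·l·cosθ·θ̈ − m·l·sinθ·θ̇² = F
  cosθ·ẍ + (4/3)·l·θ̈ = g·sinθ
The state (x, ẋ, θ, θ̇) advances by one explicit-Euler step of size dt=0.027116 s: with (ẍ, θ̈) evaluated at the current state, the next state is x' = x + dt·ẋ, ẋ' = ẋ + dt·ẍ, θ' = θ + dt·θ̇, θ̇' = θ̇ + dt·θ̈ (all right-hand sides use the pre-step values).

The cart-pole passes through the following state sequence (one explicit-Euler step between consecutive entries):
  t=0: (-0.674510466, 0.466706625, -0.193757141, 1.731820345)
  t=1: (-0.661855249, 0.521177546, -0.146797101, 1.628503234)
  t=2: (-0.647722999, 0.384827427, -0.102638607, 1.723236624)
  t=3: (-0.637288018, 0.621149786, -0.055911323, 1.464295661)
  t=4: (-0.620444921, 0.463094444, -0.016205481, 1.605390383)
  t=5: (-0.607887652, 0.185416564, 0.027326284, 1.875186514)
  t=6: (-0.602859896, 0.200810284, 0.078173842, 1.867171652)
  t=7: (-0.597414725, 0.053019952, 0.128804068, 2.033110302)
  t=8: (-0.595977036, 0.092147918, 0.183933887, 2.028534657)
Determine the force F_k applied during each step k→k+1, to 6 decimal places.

step 0→1:
  ẍ = (ẋ'−ẋ)/dt = (0.521177546−0.466706625)/0.027116 = 2.008811
  θ̈ = (θ̇'−θ̇)/dt = (1.628503234−1.731820345)/0.027116 = -3.810190
  sinθ=-0.192547, cosθ=0.981288
  F = (M+m)·ẍ + m·l·cosθ·θ̈ − m·l·sinθ·θ̇² = 3.068658 + -0.316525 − -0.048889 = 2.801021
step 1→2:
  ẍ = (ẋ'−ẋ)/dt = (0.384827427−0.521177546)/0.027116 = -5.028401
  θ̈ = (θ̇'−θ̇)/dt = (1.723236624−1.628503234)/0.027116 = 3.493634
  sinθ=-0.146270, cosθ=0.989245
  F = (M+m)·ẍ + m·l·cosθ·θ̈ − m·l·sinθ·θ̇² = -7.681380 + 0.292581 − -0.032840 = -7.355959
step 2→3:
  ẍ = (ẋ'−ẋ)/dt = (0.621149786−0.384827427)/0.027116 = 8.715237
  θ̈ = (θ̇'−θ̇)/dt = (1.464295661−1.723236624)/0.027116 = -9.549379
  sinθ=-0.102458, cosθ=0.994737
  F = (M+m)·ẍ + m·l·cosθ·θ̈ − m·l·sinθ·θ̇² = 13.313387 + -0.804172 − -0.025757 = 12.534972
step 3→4:
  ẍ = (ẋ'−ẋ)/dt = (0.463094444−0.621149786)/0.027116 = -5.828859
  θ̈ = (θ̇'−θ̇)/dt = (1.605390383−1.464295661)/0.027116 = 5.203375
  sinθ=-0.055882, cosθ=0.998437
  F = (M+m)·ẍ + m·l·cosθ·θ̈ − m·l·sinθ·θ̇² = -8.904159 + 0.439817 − -0.010144 = -8.454199
step 4→5:
  ẍ = (ẋ'−ẋ)/dt = (0.185416564−0.463094444)/0.027116 = -10.240370
  θ̈ = (θ̇'−θ̇)/dt = (1.875186514−1.605390383)/0.027116 = 9.949702
  sinθ=-0.016205, cosθ=0.999869
  F = (M+m)·ẍ + m·l·cosθ·θ̈ − m·l·sinθ·θ̇² = -15.643179 + 0.842207 − -0.003536 = -14.797437
step 5→6:
  ẍ = (ẋ'−ẋ)/dt = (0.200810284−0.185416564)/0.027116 = 0.567699
  θ̈ = (θ̇'−θ̇)/dt = (1.867171652−1.875186514)/0.027116 = -0.295577
  sinθ=0.027323, cosθ=0.999627
  F = (M+m)·ẍ + m·l·cosθ·θ̈ − m·l·sinθ·θ̇² = 0.867216 + -0.025013 − 0.008134 = 0.834069
step 6→7:
  ẍ = (ẋ'−ẋ)/dt = (0.053019952−0.200810284)/0.027116 = -5.450300
  θ̈ = (θ̇'−θ̇)/dt = (2.033110302−1.867171652)/0.027116 = 6.119584
  sinθ=0.078094, cosθ=0.996946
  F = (M+m)·ẍ + m·l·cosθ·θ̈ − m·l·sinθ·θ̇² = -8.325873 + 0.516487 − 0.023049 = -7.832435
step 7→8:
  ẍ = (ẋ'−ẋ)/dt = (0.092147918−0.053019952)/0.027116 = 1.442984
  θ̈ = (θ̇'−θ̇)/dt = (2.028534657−2.033110302)/0.027116 = -0.168743
  sinθ=0.128448, cosθ=0.991716
  F = (M+m)·ẍ + m·l·cosθ·θ̈ − m·l·sinθ·θ̇² = 2.204302 + -0.014167 − 0.044949 = 2.145186

F_0 = 2.801021 N
F_1 = -7.355959 N
F_2 = 12.534972 N
F_3 = -8.454199 N
F_4 = -14.797437 N
F_5 = 0.834069 N
F_6 = -7.832435 N
F_7 = 2.145186 N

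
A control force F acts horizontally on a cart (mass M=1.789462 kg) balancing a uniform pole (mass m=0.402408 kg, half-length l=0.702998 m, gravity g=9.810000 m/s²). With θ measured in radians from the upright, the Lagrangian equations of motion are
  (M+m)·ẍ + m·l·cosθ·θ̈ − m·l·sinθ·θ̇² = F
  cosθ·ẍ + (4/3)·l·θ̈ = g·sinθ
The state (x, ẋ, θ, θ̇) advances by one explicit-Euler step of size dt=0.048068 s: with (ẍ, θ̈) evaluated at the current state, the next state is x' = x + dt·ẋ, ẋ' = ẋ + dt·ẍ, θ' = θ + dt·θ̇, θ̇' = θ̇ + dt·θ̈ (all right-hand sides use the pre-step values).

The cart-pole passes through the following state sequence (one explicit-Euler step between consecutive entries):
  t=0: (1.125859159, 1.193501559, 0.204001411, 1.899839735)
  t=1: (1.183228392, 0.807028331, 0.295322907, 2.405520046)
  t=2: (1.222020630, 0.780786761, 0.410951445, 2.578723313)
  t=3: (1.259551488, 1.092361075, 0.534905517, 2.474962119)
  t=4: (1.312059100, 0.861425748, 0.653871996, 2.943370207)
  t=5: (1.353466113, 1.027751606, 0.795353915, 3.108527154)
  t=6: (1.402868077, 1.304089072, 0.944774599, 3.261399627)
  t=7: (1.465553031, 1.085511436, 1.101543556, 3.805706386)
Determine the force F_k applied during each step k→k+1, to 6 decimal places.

F_0 = -14.915448 N
F_1 = -0.697820 N
F_2 = 12.896275 N
F_3 = -9.042201 N
F_4 = 6.865111 N
F_5 = 11.278552 N
F_6 = -10.528483 N

step 0→1:
  ẍ = (ẋ'−ẋ)/dt = (0.807028331−1.193501559)/0.048068 = -8.040135
  θ̈ = (θ̇'−θ̇)/dt = (2.405520046−1.899839735)/0.048068 = 10.520103
  sinθ=0.202589, cosθ=0.979264
  F = (M+m)·ẍ + m·l·cosθ·θ̈ − m·l·sinθ·θ̇² = -17.622932 + 2.914341 − 0.206858 = -14.915448
step 1→2:
  ẍ = (ẋ'−ẋ)/dt = (0.780786761−0.807028331)/0.048068 = -0.545926
  θ̈ = (θ̇'−θ̇)/dt = (2.578723313−2.405520046)/0.048068 = 3.603297
  sinθ=0.291049, cosθ=0.956708
  F = (M+m)·ẍ + m·l·cosθ·θ̈ − m·l·sinθ·θ̇² = -1.196599 + 0.975215 − 0.476436 = -0.697820
step 2→3:
  ẍ = (ẋ'−ẋ)/dt = (1.092361075−0.780786761)/0.048068 = 6.481949
  θ̈ = (θ̇'−θ̇)/dt = (2.474962119−2.578723313)/0.048068 = -2.158633
  sinθ=0.399482, cosθ=0.916741
  F = (M+m)·ẍ + m·l·cosθ·θ̈ − m·l·sinθ·θ̇² = 14.207589 + -0.559817 − 0.751497 = 12.896275
step 3→4:
  ẍ = (ẋ'−ẋ)/dt = (0.861425748−1.092361075)/0.048068 = -4.804346
  θ̈ = (θ̇'−θ̇)/dt = (2.943370207−2.474962119)/0.048068 = 9.744697
  sinθ=0.509760, cosθ=0.860317
  F = (M+m)·ẍ + m·l·cosθ·θ̈ − m·l·sinθ·θ̇² = -10.530503 + 2.371633 − 0.883331 = -9.042201
step 4→5:
  ẍ = (ẋ'−ẋ)/dt = (1.027751606−0.861425748)/0.048068 = 3.460220
  θ̈ = (θ̇'−θ̇)/dt = (3.108527154−2.943370207)/0.048068 = 3.435902
  sinθ=0.608264, cosθ=0.793735
  F = (M+m)·ẍ + m·l·cosθ·θ̈ − m·l·sinθ·θ̇² = 7.584353 + 0.771502 − 1.490743 = 6.865111
step 5→6:
  ẍ = (ẋ'−ẋ)/dt = (1.304089072−1.027751606)/0.048068 = 5.748886
  θ̈ = (θ̇'−θ̇)/dt = (3.261399627−3.108527154)/0.048068 = 3.180338
  sinθ=0.714111, cosθ=0.700032
  F = (M+m)·ẍ + m·l·cosθ·θ̈ − m·l·sinθ·θ̇² = 12.600811 + 0.629813 − 1.952073 = 11.278552
step 6→7:
  ẍ = (ẋ'−ẋ)/dt = (1.085511436−1.304089072)/0.048068 = -4.547259
  θ̈ = (θ̇'−θ̇)/dt = (3.805706386−3.261399627)/0.048068 = 11.323682
  sinθ=0.810365, cosθ=0.585926
  F = (M+m)·ẍ + m·l·cosθ·θ̈ − m·l·sinθ·θ̇² = -9.967000 + 1.876942 − 2.438425 = -10.528483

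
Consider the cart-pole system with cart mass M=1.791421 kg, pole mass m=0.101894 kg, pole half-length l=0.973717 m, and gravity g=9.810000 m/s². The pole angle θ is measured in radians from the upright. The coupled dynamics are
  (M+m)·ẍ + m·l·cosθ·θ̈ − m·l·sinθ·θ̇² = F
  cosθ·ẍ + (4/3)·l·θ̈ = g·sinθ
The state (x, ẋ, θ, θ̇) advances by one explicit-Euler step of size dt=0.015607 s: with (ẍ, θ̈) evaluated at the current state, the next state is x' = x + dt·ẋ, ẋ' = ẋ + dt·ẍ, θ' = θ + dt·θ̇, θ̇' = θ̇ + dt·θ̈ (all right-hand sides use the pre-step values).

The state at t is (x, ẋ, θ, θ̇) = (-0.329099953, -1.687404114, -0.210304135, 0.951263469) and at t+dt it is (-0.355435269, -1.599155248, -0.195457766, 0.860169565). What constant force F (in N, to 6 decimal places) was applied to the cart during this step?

ẍ = (ẋ'−ẋ)/dt = (-1.599155248−-1.687404114)/0.015607 = 5.654441
θ̈ = (θ̇'−θ̇)/dt = (0.860169565−0.951263469)/0.015607 = -5.836734
sinθ=-0.208757, cosθ=0.977967
F = (M+m)·ẍ + m·l·cosθ·θ̈ − m·l·sinθ·θ̇² = 10.705639 + -0.566338 − -0.018742 = 10.158043

F = 10.158043 N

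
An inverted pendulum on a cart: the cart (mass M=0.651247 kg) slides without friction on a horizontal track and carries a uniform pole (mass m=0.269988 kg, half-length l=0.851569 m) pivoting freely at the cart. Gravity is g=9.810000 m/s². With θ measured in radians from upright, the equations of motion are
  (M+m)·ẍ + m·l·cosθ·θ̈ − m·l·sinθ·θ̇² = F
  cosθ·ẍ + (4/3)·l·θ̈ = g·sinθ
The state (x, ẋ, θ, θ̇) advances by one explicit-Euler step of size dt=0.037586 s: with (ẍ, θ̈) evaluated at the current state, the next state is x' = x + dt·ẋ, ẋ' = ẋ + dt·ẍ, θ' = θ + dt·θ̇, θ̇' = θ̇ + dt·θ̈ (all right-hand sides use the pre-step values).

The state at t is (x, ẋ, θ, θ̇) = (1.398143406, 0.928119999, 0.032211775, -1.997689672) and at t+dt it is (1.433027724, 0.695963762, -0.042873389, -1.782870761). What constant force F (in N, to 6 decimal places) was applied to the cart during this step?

F = -4.406348 N

ẍ = (ẋ'−ẋ)/dt = (0.695963762−0.928119999)/0.037586 = -6.176668
θ̈ = (θ̇'−θ̇)/dt = (-1.782870761−-1.997689672)/0.037586 = 5.715397
sinθ=0.032206, cosθ=0.999481
F = (M+m)·ẍ + m·l·cosθ·θ̈ − m·l·sinθ·θ̇² = -5.690163 + 1.313365 − 0.029550 = -4.406348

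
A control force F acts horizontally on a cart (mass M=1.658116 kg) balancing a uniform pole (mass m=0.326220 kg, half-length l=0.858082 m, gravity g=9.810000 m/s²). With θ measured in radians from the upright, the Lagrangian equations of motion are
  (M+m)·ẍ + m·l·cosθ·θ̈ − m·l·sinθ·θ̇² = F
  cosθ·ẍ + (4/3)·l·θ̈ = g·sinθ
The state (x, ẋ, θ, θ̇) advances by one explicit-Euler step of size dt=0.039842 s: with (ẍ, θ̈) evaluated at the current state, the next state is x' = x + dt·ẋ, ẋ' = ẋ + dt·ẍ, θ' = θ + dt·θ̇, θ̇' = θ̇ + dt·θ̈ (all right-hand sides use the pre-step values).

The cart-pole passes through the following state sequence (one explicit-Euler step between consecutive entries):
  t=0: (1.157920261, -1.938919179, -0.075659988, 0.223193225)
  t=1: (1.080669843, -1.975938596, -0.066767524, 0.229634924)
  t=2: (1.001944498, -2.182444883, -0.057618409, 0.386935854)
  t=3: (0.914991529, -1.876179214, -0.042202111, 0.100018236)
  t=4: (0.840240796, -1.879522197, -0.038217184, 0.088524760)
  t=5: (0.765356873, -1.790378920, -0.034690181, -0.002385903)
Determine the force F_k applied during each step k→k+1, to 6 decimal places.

step 0→1:
  ẍ = (ẋ'−ẋ)/dt = (-1.975938596−-1.938919179)/0.039842 = -0.929156
  θ̈ = (θ̇'−θ̇)/dt = (0.229634924−0.223193225)/0.039842 = 0.161681
  sinθ=-0.075588, cosθ=0.997139
  F = (M+m)·ẍ + m·l·cosθ·θ̈ − m·l·sinθ·θ̇² = -1.843757 + 0.045129 − -0.001054 = -1.797574
step 1→2:
  ẍ = (ẋ'−ẋ)/dt = (-2.182444883−-1.975938596)/0.039842 = -5.183131
  θ̈ = (θ̇'−θ̇)/dt = (0.386935854−0.229634924)/0.039842 = 3.948118
  sinθ=-0.066718, cosθ=0.997772
  F = (M+m)·ẍ + m·l·cosθ·θ̈ − m·l·sinθ·θ̇² = -10.285072 + 1.102709 − -0.000985 = -9.181379
step 2→3:
  ẍ = (ẋ'−ẋ)/dt = (-1.876179214−-2.182444883)/0.039842 = 7.687005
  θ̈ = (θ̇'−θ̇)/dt = (0.100018236−0.386935854)/0.039842 = -7.201386
  sinθ=-0.057587, cosθ=0.998341
  F = (M+m)·ẍ + m·l·cosθ·θ̈ − m·l·sinθ·θ̇² = 15.253602 + -2.012492 − -0.002413 = 13.243523
step 3→4:
  ẍ = (ẋ'−ẋ)/dt = (-1.879522197−-1.876179214)/0.039842 = -0.083906
  θ̈ = (θ̇'−θ̇)/dt = (0.088524760−0.100018236)/0.039842 = -0.288476
  sinθ=-0.042190, cosθ=0.999110
  F = (M+m)·ẍ + m·l·cosθ·θ̈ − m·l·sinθ·θ̇² = -0.166498 + -0.080679 − -0.000118 = -0.247059
step 4→5:
  ẍ = (ẋ'−ẋ)/dt = (-1.790378920−-1.879522197)/0.039842 = 2.237420
  θ̈ = (θ̇'−θ̇)/dt = (-0.002385903−0.088524760)/0.039842 = -2.281780
  sinθ=-0.038208, cosθ=0.999270
  F = (M+m)·ẍ + m·l·cosθ·θ̈ − m·l·sinθ·θ̇² = 4.439793 + -0.638257 − -0.000084 = 3.801619

F_0 = -1.797574 N
F_1 = -9.181379 N
F_2 = 13.243523 N
F_3 = -0.247059 N
F_4 = 3.801619 N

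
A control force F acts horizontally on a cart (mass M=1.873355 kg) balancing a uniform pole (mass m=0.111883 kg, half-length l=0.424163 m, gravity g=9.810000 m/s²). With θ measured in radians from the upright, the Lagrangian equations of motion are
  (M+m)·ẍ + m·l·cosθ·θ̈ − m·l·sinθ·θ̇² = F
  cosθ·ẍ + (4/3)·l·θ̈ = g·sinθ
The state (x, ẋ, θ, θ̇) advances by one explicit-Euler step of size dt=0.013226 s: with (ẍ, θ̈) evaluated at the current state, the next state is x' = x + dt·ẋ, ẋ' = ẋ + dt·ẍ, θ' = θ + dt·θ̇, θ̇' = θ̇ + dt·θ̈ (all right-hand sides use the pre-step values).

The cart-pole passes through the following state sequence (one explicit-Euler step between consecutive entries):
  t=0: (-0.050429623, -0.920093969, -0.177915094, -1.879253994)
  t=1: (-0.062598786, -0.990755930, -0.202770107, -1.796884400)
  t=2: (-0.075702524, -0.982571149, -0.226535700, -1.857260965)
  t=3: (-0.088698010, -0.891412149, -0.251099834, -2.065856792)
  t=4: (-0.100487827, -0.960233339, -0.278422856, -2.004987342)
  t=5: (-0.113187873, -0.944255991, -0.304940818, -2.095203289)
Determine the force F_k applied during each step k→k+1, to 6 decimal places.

step 0→1:
  ẍ = (ẋ'−ẋ)/dt = (-0.990755930−-0.920093969)/0.013226 = -5.342655
  θ̈ = (θ̇'−θ̇)/dt = (-1.796884400−-1.879253994)/0.013226 = 6.227854
  sinθ=-0.176978, cosθ=0.984215
  F = (M+m)·ẍ + m·l·cosθ·θ̈ − m·l·sinθ·θ̇² = -10.606443 + 0.290888 − -0.029661 = -10.285894
step 1→2:
  ẍ = (ẋ'−ẋ)/dt = (-0.982571149−-0.990755930)/0.013226 = 0.618840
  θ̈ = (θ̇'−θ̇)/dt = (-1.857260965−-1.796884400)/0.013226 = -4.564991
  sinθ=-0.201383, cosθ=0.979512
  F = (M+m)·ẍ + m·l·cosθ·θ̈ − m·l·sinθ·θ̇² = 1.228545 + -0.212201 − -0.030858 = 1.047202
step 2→3:
  ẍ = (ẋ'−ẋ)/dt = (-0.891412149−-0.982571149)/0.013226 = 6.892409
  θ̈ = (θ̇'−θ̇)/dt = (-2.065856792−-1.857260965)/0.013226 = -15.771649
  sinθ=-0.224603, cosθ=0.974450
  F = (M+m)·ẍ + m·l·cosθ·θ̈ − m·l·sinθ·θ̇² = 13.683072 + -0.729346 − -0.036767 = 12.990493
step 3→4:
  ẍ = (ẋ'−ẋ)/dt = (-0.960233339−-0.891412149)/0.013226 = -5.203477
  θ̈ = (θ̇'−θ̇)/dt = (-2.004987342−-2.065856792)/0.013226 = 4.602257
  sinθ=-0.248469, cosθ=0.968640
  F = (M+m)·ẍ + m·l·cosθ·θ̈ − m·l·sinθ·θ̇² = -10.330141 + 0.211558 − -0.050323 = -10.068259
step 4→5:
  ẍ = (ẋ'−ẋ)/dt = (-0.944255991−-0.960233339)/0.013226 = 1.208026
  θ̈ = (θ̇'−θ̇)/dt = (-2.095203289−-2.004987342)/0.013226 = -6.821106
  sinθ=-0.274840, cosθ=0.961490
  F = (M+m)·ẍ + m·l·cosθ·θ̈ − m·l·sinθ·θ̇² = 2.398218 + -0.311241 − -0.052432 = 2.139410

F_0 = -10.285894 N
F_1 = 1.047202 N
F_2 = 12.990493 N
F_3 = -10.068259 N
F_4 = 2.139410 N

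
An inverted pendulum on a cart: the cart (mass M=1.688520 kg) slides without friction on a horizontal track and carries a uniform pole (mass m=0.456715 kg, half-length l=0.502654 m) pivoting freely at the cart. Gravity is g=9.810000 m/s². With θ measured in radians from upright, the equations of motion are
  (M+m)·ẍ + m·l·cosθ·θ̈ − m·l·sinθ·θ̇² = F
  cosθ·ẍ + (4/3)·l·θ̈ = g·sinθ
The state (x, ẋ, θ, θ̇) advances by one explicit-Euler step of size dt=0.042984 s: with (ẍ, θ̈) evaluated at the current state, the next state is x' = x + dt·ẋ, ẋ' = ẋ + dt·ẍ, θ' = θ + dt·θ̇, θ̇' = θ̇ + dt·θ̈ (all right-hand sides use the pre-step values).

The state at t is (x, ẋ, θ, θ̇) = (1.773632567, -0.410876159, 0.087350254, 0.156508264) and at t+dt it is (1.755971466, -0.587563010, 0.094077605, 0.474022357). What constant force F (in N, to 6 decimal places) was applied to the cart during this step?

ẍ = (ẋ'−ẋ)/dt = (-0.587563010−-0.410876159)/0.042984 = -4.110526
θ̈ = (θ̇'−θ̇)/dt = (0.474022357−0.156508264)/0.042984 = 7.386797
sinθ=0.087239, cosθ=0.996187
F = (M+m)·ẍ + m·l·cosθ·θ̈ − m·l·sinθ·θ̇² = -8.818044 + 1.689319 − 0.000491 = -7.129216

F = -7.129216 N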